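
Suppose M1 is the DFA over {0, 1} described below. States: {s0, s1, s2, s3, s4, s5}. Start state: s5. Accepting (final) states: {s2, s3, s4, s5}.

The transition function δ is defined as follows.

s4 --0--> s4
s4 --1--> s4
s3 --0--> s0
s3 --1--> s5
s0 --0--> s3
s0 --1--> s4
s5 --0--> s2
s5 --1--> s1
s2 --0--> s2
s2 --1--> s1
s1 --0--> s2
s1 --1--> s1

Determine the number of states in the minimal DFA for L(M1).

First remove the unreachable states {s0,s3,s4}; 3 states remain.
Start with accepting vs non-accepting: {s2,s5} | {s1}.
The partition is now stable with 2 blocks: {s2,s5} | {s1}.

2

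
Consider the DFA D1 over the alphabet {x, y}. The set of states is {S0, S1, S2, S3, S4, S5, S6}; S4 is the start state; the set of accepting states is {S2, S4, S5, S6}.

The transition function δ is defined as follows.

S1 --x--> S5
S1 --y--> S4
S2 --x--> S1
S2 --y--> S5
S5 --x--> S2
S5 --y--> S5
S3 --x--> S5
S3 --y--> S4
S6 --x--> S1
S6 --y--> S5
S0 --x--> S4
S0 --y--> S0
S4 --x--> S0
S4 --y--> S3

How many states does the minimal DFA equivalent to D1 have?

States {S6} cannot be reached from the start state, so discard them.
P0 = {S2,S4,S5} | {S0,S1,S3}.
On input x, block {S2,S4,S5} splits into {S2,S4} and {S5}.
On input y, block {S2,S4} splits into {S2} and {S4}.
On input x, block {S0,S1,S3} splits into {S1,S3} and {S0}.
Stable partition: {S2} | {S1,S3} | {S5} | {S4} | {S0} — 5 equivalence classes.

5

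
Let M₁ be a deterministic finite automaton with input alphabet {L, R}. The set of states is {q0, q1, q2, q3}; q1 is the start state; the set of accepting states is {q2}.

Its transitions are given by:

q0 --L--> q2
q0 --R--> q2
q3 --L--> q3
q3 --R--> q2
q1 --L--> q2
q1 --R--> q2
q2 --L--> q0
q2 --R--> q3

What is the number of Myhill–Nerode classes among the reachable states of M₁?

3

Every state is reachable, so we keep all 4.
Start with accepting vs non-accepting: {q2} | {q0,q1,q3}.
Split {q0,q1,q3} by δ(·,L) → {q0,q1} and {q3}.
The partition is now stable with 3 blocks: {q2} | {q0,q1} | {q3}.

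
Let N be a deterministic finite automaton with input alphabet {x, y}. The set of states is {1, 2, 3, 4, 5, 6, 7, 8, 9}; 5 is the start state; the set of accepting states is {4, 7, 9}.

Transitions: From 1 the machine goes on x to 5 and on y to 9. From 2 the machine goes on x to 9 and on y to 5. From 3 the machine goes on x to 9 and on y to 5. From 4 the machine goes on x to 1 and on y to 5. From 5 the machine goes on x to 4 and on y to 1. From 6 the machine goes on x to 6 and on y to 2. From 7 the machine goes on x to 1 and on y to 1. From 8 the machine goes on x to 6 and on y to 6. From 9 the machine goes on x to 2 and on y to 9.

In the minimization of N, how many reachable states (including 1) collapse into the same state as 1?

First remove the unreachable states {3,6,7,8}; 5 states remain.
Initial partition by acceptance: {4,9} | {1,2,5}.
Split {4,9} by δ(·,y) → {4} and {9}.
On input x, block {1,2,5} splits into {1} and {2} and {5}.
Stable partition: {4} | {1} | {9} | {2} | {5} — 5 equivalence classes.
The equivalence class containing 1 is {1}, of size 1.

1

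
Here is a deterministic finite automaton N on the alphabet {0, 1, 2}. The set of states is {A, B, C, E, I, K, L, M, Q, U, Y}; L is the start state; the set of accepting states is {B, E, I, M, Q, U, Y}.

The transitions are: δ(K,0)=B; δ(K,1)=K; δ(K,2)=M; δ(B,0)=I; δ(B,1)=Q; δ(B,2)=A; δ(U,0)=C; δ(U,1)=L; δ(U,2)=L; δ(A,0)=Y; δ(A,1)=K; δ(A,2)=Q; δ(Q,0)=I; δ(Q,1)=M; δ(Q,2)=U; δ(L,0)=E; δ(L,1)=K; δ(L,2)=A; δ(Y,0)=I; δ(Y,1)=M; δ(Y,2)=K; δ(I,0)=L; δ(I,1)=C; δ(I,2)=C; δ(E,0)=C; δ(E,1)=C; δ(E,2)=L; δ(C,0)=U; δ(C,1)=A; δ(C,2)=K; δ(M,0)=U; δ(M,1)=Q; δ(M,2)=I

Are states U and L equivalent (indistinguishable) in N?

No

All states are reachable from the start state.
Initial partition by acceptance: {B,E,I,M,Q,U,Y} | {A,C,K,L}.
Refine {B,E,I,M,Q,U,Y} on symbol 0: members go to different blocks, giving {B,M,Q,Y} and {E,I,U}.
Refine {B,M,Q,Y} on symbol 2: members go to different blocks, giving {M,Q} and {B,Y}.
Refine {A,C,K,L} on symbol 0: members go to different blocks, giving {C,L} and {A,K}.
Stable partition: {M,Q} | {C,L} | {E,I,U} | {B,Y} | {A,K} — 5 equivalence classes.
U and L end up in different blocks, so they are distinguishable. For instance, the string 'ε' is accepted from only U.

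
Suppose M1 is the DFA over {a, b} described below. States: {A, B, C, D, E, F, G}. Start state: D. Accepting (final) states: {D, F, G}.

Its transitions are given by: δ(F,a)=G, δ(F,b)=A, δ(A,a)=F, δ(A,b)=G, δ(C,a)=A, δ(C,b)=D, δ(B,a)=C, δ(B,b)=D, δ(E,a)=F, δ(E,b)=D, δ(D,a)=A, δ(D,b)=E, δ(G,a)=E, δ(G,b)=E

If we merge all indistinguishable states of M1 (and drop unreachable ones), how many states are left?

First remove the unreachable states {B,C}; 5 states remain.
Start with accepting vs non-accepting: {D,F,G} | {A,E}.
Split {D,F,G} by δ(·,a) → {D,G} and {F}.
The partition is now stable with 3 blocks: {D,G} | {A,E} | {F}.

3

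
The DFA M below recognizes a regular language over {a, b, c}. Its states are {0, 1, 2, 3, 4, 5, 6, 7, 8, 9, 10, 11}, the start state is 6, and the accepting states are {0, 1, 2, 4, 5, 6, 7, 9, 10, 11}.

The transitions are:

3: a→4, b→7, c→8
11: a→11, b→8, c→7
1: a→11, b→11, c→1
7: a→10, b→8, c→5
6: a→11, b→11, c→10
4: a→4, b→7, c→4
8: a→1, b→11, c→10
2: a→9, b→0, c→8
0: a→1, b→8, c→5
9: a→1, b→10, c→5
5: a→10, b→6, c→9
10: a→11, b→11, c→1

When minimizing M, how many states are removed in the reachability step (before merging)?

4

BFS from 6 reaches {1, 5, 6, 7, 8, 9, 10, 11}; the 4 state(s) 0, 2, 3, 4 are never visited.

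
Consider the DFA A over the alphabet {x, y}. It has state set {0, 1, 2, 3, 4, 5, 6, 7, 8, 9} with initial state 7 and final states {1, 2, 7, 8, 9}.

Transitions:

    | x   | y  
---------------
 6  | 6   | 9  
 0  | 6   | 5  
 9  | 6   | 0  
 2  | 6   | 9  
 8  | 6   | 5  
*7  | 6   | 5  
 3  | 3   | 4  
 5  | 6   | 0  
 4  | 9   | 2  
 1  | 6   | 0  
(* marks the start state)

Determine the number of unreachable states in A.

Starting at 7 and following transitions, the reachable set is {0, 5, 6, 7, 9}. That leaves 1, 2, 3, 4, 8 unreachable — 5 in total.

5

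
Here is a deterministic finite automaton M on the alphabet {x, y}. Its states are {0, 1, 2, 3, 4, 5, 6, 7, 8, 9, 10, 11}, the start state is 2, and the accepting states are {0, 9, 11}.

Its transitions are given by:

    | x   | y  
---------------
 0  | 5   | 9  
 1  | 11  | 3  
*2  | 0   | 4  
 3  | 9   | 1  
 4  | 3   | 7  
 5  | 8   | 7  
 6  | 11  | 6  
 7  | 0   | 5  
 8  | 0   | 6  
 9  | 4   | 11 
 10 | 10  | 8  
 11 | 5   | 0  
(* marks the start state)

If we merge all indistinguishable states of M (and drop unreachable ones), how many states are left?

4

Reachable states from the start: {0,1,2,3,4,5,6,7,8,9,11}. Unreachable: {10} — drop them.
Start with accepting vs non-accepting: {0,9,11} | {1,2,3,4,5,6,7,8}.
Refine {1,2,3,4,5,6,7,8} on symbol x: members go to different blocks, giving {1,2,3,6,7,8} and {4,5}.
On input y, block {1,2,3,6,7,8} splits into {1,3,6,8} and {2,7}.
No further refinement is possible. Final partition (4 blocks): {0,9,11} | {1,3,6,8} | {4,5} | {2,7}.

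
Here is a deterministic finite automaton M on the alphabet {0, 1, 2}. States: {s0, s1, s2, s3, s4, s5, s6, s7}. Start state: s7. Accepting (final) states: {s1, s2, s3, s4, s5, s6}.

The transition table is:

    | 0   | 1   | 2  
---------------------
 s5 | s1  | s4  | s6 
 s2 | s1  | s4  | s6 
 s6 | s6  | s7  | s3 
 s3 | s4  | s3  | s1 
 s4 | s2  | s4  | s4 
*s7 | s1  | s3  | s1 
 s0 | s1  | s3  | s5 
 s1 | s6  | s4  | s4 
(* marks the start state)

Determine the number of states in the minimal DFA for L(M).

Reachable states from the start: {s1,s2,s3,s4,s6,s7}. Unreachable: {s0,s5} — drop them.
P0 = {s1,s2,s3,s4,s6} | {s7}.
On input 1, block {s1,s2,s3,s4,s6} splits into {s1,s2,s3,s4} and {s6}.
On input 0, block {s1,s2,s3,s4} splits into {s2,s3,s4} and {s1}.
On input 0, block {s2,s3,s4} splits into {s3,s4} and {s2}.
On input 0, block {s3,s4} splits into {s3} and {s4}.
No further refinement is possible. Final partition (6 blocks): {s3} | {s7} | {s6} | {s1} | {s2} | {s4}.

6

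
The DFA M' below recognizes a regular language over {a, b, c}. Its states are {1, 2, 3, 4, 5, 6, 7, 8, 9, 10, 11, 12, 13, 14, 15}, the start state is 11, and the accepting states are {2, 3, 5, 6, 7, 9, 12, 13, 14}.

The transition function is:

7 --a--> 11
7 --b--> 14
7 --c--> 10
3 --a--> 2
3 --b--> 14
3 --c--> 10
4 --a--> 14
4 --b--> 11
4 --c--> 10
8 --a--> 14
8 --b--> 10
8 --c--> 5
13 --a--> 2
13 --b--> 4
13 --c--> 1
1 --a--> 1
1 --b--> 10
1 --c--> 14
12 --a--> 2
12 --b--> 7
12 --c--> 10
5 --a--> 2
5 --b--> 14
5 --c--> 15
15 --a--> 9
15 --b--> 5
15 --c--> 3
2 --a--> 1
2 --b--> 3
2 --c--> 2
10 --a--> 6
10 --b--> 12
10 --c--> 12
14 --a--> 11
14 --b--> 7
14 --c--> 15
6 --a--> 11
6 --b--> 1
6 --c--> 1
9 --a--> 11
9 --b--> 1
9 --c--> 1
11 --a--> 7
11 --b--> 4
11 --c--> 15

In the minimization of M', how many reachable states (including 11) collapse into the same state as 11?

2

First remove the unreachable states {8,13}; 13 states remain.
P0 = {2,3,5,6,7,9,12,14} | {1,4,10,11,15}.
Split {2,3,5,6,7,9,12,14} by δ(·,a) → {2,6,7,9,14} and {3,5,12}.
Refine {2,6,7,9,14} on symbol b: members go to different blocks, giving {6,9} and {7,14} and {2}.
Split {1,4,10,11,15} by δ(·,a) → {4,11} and {10,15} and {1}.
Stable partition: {6,9} | {4,11} | {3,5,12} | {7,14} | {2} | {10,15} | {1} — 7 equivalence classes.
The equivalence class containing 11 is {4,11}, of size 2.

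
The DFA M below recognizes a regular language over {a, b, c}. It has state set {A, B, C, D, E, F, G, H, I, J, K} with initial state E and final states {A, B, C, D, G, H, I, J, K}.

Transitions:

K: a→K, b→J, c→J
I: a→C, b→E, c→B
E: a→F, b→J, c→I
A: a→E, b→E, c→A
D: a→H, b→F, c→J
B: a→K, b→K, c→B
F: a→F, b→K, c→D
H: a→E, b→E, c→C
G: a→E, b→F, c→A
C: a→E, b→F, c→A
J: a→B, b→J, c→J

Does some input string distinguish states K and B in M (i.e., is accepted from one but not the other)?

No

First remove the unreachable states {G}; 10 states remain.
Initial partition by acceptance: {A,B,C,D,H,I,J,K} | {E,F}.
Refine {A,B,C,D,H,I,J,K} on symbol a: members go to different blocks, giving {B,D,I,J,K} and {A,C,H}.
Refine {B,D,I,J,K} on symbol a: members go to different blocks, giving {B,J,K} and {D,I}.
No further refinement is possible. Final partition (4 blocks): {B,J,K} | {E,F} | {A,C,H} | {D,I}.
K and B lie in the same block of the stable partition, so they are equivalent — no string distinguishes them.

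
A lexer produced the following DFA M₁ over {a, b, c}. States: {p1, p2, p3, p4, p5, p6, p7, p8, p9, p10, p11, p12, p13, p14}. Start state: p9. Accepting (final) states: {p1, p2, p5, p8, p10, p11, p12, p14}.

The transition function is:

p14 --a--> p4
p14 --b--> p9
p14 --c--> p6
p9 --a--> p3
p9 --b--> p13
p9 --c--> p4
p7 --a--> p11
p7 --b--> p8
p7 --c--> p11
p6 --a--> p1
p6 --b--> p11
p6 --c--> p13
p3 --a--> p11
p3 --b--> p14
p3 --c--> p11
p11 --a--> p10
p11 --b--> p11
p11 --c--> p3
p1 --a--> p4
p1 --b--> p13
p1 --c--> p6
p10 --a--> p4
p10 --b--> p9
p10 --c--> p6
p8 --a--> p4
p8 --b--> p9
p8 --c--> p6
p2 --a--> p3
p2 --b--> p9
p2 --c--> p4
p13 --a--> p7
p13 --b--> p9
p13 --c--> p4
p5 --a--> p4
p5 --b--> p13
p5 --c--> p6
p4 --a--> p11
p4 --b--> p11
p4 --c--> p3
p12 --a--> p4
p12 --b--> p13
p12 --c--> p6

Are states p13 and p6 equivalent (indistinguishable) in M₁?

No

States {p2,p5,p12} cannot be reached from the start state, so discard them.
Initial partition by acceptance: {p1,p8,p10,p11,p14} | {p3,p4,p6,p7,p9,p13}.
Split {p1,p8,p10,p11,p14} by δ(·,a) → {p1,p8,p10,p14} and {p11}.
Split {p3,p4,p6,p7,p9,p13} by δ(·,a) → {p3,p4,p7} and {p9,p13} and {p6}.
Split {p3,p4,p7} by δ(·,b) → {p3,p7} and {p4}.
The partition is now stable with 6 blocks: {p1,p8,p10,p14} | {p3,p7} | {p11} | {p9,p13} | {p6} | {p4}.
p13 and p6 end up in different blocks, so they are distinguishable. For instance, the string 'a' is accepted from only p6.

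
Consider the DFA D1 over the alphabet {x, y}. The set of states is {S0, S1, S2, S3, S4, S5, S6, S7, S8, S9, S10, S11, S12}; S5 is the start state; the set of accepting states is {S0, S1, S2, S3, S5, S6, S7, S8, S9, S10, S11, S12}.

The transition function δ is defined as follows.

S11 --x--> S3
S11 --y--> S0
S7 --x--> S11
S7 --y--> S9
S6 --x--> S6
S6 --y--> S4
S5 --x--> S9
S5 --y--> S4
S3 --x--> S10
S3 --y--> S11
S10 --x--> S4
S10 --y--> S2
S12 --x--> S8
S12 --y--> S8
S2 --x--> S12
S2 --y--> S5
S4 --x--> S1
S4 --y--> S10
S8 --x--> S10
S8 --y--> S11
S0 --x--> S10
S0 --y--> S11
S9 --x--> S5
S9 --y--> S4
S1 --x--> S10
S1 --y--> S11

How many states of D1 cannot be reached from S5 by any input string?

2

Starting at S5 and following transitions, the reachable set is {S0, S1, S2, S3, S4, S5, S8, S9, S10, S11, S12}. That leaves S6, S7 unreachable — 2 in total.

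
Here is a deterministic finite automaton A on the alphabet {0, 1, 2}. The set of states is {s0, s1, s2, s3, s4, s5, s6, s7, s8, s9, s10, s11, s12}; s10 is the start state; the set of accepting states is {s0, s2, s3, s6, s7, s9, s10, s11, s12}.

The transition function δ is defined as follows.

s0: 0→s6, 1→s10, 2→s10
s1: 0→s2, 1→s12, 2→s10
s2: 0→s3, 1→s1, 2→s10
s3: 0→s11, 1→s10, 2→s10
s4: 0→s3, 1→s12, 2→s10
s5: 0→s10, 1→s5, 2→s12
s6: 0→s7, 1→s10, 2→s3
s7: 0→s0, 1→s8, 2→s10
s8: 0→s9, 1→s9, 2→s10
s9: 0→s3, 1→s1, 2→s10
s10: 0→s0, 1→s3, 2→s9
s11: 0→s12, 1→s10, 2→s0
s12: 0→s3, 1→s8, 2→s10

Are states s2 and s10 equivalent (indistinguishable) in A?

States {s4,s5} cannot be reached from the start state, so discard them.
Initial partition by acceptance: {s0,s2,s3,s6,s7,s9,s10,s11,s12} | {s1,s8}.
Refine {s0,s2,s3,s6,s7,s9,s10,s11,s12} on symbol 1: members go to different blocks, giving {s0,s3,s6,s10,s11} and {s2,s7,s9,s12}.
Refine {s0,s3,s6,s10,s11} on symbol 0: members go to different blocks, giving {s0,s3,s10} and {s6,s11}.
Refine {s0,s3,s10} on symbol 0: members go to different blocks, giving {s0,s3} and {s10}.
Stable partition: {s0,s3} | {s1,s8} | {s2,s7,s9,s12} | {s6,s11} | {s10} — 5 equivalence classes.
s2 and s10 end up in different blocks, so they are distinguishable. For instance, the string '1' is accepted from only s10.

No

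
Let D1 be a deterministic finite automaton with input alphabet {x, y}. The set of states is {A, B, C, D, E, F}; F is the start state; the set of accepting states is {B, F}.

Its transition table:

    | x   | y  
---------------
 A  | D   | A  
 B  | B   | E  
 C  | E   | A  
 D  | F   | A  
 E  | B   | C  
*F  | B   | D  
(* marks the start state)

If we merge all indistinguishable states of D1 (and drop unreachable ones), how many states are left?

P0 = {B,F} | {A,C,D,E}.
On input x, block {A,C,D,E} splits into {A,C} and {D,E}.
No further refinement is possible. Final partition (3 blocks): {B,F} | {A,C} | {D,E}.

3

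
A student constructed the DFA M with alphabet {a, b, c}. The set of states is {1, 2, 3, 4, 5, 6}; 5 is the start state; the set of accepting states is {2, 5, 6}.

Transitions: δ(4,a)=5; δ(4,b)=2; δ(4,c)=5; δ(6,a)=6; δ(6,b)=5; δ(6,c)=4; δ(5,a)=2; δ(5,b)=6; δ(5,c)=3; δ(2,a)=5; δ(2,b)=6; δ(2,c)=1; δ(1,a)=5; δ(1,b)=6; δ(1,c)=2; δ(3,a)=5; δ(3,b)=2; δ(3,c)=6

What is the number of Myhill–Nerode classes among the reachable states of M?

Every state is reachable, so we keep all 6.
Initial partition by acceptance: {2,5,6} | {1,3,4}.
Stable partition: {2,5,6} | {1,3,4} — 2 equivalence classes.

2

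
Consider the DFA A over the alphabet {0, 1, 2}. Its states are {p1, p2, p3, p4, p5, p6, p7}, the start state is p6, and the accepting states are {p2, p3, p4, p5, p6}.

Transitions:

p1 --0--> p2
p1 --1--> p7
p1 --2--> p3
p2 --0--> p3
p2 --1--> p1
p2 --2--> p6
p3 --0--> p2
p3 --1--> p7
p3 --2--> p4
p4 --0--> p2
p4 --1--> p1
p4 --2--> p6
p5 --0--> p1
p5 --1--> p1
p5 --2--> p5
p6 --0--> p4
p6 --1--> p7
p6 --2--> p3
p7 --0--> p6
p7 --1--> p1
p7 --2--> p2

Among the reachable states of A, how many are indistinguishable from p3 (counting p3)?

First remove the unreachable states {p5}; 6 states remain.
P0 = {p2,p3,p4,p6} | {p1,p7}.
Stable partition: {p2,p3,p4,p6} | {p1,p7} — 2 equivalence classes.
State p3 belongs to the block {p2,p3,p4,p6}, which has 4 states.

4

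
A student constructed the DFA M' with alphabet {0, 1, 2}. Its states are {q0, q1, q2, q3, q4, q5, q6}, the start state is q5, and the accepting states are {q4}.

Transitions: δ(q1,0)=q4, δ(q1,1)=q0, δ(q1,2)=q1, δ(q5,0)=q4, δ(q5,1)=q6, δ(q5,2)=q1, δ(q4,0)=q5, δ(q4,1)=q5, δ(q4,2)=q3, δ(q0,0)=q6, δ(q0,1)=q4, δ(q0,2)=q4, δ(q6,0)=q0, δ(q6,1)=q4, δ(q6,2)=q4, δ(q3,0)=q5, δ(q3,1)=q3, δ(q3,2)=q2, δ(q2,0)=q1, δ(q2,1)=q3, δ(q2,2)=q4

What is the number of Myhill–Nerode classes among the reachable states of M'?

Every state is reachable, so we keep all 7.
Initial partition by acceptance: {q4} | {q0,q1,q2,q3,q5,q6}.
Refine {q0,q1,q2,q3,q5,q6} on symbol 0: members go to different blocks, giving {q0,q2,q3,q6} and {q1,q5}.
Split {q0,q2,q3,q6} by δ(·,0) → {q0,q6} and {q2,q3}.
Split {q2,q3} by δ(·,2) → {q2} and {q3}.
The partition is now stable with 5 blocks: {q4} | {q0,q6} | {q1,q5} | {q2} | {q3}.

5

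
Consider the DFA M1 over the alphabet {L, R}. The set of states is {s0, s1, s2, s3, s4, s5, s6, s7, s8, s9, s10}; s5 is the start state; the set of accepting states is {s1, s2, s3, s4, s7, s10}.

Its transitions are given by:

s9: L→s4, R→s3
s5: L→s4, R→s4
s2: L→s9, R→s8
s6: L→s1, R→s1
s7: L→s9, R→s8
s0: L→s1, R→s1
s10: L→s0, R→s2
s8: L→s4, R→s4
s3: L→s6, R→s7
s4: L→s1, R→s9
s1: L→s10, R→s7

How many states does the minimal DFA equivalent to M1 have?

7

P0 = {s1,s2,s3,s4,s7,s10} | {s0,s5,s6,s8,s9}.
Split {s1,s2,s3,s4,s7,s10} by δ(·,L) → {s2,s3,s7,s10} and {s1,s4}.
Refine {s2,s3,s7,s10} on symbol R: members go to different blocks, giving {s2,s7} and {s3,s10}.
Refine {s0,s5,s6,s8,s9} on symbol R: members go to different blocks, giving {s0,s5,s6,s8} and {s9}.
Split {s1,s4} by δ(·,L) → {s1} and {s4}.
On input L, block {s0,s5,s6,s8} splits into {s0,s6} and {s5,s8}.
The partition is now stable with 7 blocks: {s2,s7} | {s0,s6} | {s1} | {s3,s10} | {s9} | {s4} | {s5,s8}.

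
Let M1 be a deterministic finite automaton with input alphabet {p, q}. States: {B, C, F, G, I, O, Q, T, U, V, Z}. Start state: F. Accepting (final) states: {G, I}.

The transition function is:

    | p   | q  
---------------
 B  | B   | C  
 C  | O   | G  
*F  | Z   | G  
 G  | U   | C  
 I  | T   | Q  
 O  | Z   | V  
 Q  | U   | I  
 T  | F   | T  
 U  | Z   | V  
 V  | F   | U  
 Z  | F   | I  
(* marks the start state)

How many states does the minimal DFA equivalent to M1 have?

4

First remove the unreachable states {B}; 10 states remain.
P0 = {G,I} | {C,F,O,Q,T,U,V,Z}.
On input q, block {C,F,O,Q,T,U,V,Z} splits into {C,F,Q,Z} and {O,T,U,V}.
Refine {C,F,Q,Z} on symbol p: members go to different blocks, giving {C,Q} and {F,Z}.
Stable partition: {G,I} | {C,Q} | {O,T,U,V} | {F,Z} — 4 equivalence classes.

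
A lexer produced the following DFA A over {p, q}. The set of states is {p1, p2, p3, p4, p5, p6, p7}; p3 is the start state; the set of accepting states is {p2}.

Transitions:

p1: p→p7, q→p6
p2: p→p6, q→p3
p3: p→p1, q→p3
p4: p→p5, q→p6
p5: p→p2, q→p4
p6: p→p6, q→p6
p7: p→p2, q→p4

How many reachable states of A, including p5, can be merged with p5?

2

Every state is reachable, so we keep all 7.
Start with accepting vs non-accepting: {p2} | {p1,p3,p4,p5,p6,p7}.
Refine {p1,p3,p4,p5,p6,p7} on symbol p: members go to different blocks, giving {p1,p3,p4,p6} and {p5,p7}.
Refine {p1,p3,p4,p6} on symbol p: members go to different blocks, giving {p1,p4} and {p3,p6}.
Split {p3,p6} by δ(·,p) → {p3} and {p6}.
The partition is now stable with 5 blocks: {p2} | {p1,p4} | {p5,p7} | {p3} | {p6}.
State p5 belongs to the block {p5,p7}, which has 2 states.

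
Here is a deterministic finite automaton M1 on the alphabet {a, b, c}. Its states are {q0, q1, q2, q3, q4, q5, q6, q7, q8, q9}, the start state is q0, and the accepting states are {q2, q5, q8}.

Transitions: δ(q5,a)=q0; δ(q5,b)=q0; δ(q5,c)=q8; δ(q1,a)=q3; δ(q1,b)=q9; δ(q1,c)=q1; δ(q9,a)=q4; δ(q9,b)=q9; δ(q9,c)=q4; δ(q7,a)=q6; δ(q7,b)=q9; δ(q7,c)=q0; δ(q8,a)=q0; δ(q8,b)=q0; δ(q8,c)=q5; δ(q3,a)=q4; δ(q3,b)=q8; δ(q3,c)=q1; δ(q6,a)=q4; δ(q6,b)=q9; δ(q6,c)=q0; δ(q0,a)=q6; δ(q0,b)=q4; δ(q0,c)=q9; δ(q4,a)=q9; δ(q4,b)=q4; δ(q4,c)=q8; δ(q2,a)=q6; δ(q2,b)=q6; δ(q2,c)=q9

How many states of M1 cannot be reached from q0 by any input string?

Starting at q0 and following transitions, the reachable set is {q0, q4, q5, q6, q8, q9}. That leaves q1, q2, q3, q7 unreachable — 4 in total.

4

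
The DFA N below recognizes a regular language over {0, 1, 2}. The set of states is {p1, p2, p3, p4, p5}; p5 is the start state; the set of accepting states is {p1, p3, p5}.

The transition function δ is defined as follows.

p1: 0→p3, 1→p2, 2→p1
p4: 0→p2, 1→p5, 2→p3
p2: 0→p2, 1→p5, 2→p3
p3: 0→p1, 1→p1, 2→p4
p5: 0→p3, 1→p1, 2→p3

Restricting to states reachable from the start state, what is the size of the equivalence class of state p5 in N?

All states are reachable from the start state.
Initial partition by acceptance: {p1,p3,p5} | {p2,p4}.
On input 1, block {p1,p3,p5} splits into {p3,p5} and {p1}.
On input 0, block {p3,p5} splits into {p3} and {p5}.
No further refinement is possible. Final partition (4 blocks): {p3} | {p2,p4} | {p1} | {p5}.
State p5 belongs to the block {p5}, which has 1 states.

1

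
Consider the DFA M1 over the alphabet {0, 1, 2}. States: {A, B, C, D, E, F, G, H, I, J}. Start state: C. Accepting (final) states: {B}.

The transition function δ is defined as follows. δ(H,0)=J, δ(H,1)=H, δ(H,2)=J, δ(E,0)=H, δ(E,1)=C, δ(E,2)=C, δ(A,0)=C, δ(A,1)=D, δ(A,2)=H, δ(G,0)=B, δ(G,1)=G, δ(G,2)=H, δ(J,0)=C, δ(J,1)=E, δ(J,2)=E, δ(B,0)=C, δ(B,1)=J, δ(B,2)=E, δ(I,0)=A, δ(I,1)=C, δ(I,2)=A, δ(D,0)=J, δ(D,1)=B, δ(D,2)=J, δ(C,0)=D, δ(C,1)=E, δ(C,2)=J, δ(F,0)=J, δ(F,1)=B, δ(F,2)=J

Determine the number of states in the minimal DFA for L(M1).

6

States {A,F,G,I} cannot be reached from the start state, so discard them.
P0 = {B} | {C,D,E,H,J}.
Split {C,D,E,H,J} by δ(·,1) → {C,E,H,J} and {D}.
On input 0, block {C,E,H,J} splits into {E,H,J} and {C}.
On input 0, block {E,H,J} splits into {E,H} and {J}.
On input 0, block {E,H} splits into {E} and {H}.
The partition is now stable with 6 blocks: {B} | {E} | {D} | {C} | {J} | {H}.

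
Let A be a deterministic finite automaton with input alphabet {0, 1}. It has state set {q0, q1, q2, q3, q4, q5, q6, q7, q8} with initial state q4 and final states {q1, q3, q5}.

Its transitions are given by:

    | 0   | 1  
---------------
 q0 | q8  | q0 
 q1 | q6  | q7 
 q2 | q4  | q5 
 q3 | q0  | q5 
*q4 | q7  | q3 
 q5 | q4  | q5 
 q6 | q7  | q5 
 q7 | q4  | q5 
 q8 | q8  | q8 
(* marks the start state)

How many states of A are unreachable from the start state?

3

No path from q4 leads to q1, q2, q6; the other 6 states are all reachable.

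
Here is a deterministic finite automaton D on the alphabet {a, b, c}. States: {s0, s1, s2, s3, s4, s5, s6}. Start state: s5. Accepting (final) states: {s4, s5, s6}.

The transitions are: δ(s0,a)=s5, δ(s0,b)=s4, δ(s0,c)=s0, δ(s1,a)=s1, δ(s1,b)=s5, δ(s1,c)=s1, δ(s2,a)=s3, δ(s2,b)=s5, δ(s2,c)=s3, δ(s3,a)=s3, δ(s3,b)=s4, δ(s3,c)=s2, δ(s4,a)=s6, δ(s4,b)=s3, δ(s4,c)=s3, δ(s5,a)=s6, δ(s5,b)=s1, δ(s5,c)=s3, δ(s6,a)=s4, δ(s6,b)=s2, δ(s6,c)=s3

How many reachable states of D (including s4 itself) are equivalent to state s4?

Reachable states from the start: {s1,s2,s3,s4,s5,s6}. Unreachable: {s0} — drop them.
Start with accepting vs non-accepting: {s4,s5,s6} | {s1,s2,s3}.
The partition is now stable with 2 blocks: {s4,s5,s6} | {s1,s2,s3}.
The equivalence class containing s4 is {s4,s5,s6}, of size 3.

3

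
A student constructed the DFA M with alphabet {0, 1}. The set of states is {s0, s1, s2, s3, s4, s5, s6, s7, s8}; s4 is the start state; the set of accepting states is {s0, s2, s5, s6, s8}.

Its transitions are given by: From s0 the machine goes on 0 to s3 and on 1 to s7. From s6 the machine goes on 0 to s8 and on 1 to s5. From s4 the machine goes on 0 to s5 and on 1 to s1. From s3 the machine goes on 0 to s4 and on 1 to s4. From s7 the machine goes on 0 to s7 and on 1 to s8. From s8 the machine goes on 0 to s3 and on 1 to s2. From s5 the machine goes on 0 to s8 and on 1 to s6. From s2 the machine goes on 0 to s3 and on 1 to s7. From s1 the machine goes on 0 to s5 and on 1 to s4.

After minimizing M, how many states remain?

First remove the unreachable states {s0}; 8 states remain.
Initial partition by acceptance: {s2,s5,s6,s8} | {s1,s3,s4,s7}.
Split {s2,s5,s6,s8} by δ(·,0) → {s2,s8} and {s5,s6}.
Split {s2,s8} by δ(·,1) → {s2} and {s8}.
Refine {s1,s3,s4,s7} on symbol 0: members go to different blocks, giving {s1,s4} and {s3,s7}.
Split {s3,s7} by δ(·,0) → {s3} and {s7}.
No further refinement is possible. Final partition (6 blocks): {s2} | {s1,s4} | {s5,s6} | {s8} | {s3} | {s7}.

6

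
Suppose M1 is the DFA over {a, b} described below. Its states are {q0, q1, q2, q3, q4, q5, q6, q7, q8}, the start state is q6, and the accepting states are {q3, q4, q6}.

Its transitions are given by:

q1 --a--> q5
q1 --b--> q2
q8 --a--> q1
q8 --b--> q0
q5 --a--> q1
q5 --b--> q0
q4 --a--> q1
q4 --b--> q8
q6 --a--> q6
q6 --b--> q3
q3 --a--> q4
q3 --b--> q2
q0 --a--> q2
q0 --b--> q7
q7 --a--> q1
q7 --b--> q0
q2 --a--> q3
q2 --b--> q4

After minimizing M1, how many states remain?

Every state is reachable, so we keep all 9.
P0 = {q3,q4,q6} | {q0,q1,q2,q5,q7,q8}.
On input a, block {q3,q4,q6} splits into {q3,q6} and {q4}.
On input a, block {q3,q6} splits into {q3} and {q6}.
On input a, block {q0,q1,q2,q5,q7,q8} splits into {q0,q1,q5,q7,q8} and {q2}.
Split {q0,q1,q5,q7,q8} by δ(·,a) → {q1,q5,q7,q8} and {q0}.
Refine {q1,q5,q7,q8} on symbol b: members go to different blocks, giving {q5,q7,q8} and {q1}.
Stable partition: {q3} | {q5,q7,q8} | {q4} | {q6} | {q2} | {q0} | {q1} — 7 equivalence classes.

7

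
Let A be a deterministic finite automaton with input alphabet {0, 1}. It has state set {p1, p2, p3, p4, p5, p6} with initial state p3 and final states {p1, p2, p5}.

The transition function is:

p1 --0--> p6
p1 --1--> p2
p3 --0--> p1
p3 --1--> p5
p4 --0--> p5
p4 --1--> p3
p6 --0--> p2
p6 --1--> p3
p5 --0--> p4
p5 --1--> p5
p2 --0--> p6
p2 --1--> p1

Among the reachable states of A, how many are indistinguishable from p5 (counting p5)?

3

Every state is reachable, so we keep all 6.
Initial partition by acceptance: {p1,p2,p5} | {p3,p4,p6}.
On input 1, block {p3,p4,p6} splits into {p4,p6} and {p3}.
No further refinement is possible. Final partition (3 blocks): {p1,p2,p5} | {p4,p6} | {p3}.
State p5 belongs to the block {p1,p2,p5}, which has 3 states.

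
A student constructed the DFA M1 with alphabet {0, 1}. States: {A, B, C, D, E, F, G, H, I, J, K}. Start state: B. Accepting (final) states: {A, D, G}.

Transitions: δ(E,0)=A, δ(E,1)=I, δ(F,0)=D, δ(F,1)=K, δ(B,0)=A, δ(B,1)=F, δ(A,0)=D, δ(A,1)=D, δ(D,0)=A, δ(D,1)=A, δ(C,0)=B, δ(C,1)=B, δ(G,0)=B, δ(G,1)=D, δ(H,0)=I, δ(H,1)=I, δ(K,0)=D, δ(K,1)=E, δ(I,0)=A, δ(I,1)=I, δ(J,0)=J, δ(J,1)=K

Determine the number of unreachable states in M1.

No path from B leads to C, G, H, J; the other 7 states are all reachable.

4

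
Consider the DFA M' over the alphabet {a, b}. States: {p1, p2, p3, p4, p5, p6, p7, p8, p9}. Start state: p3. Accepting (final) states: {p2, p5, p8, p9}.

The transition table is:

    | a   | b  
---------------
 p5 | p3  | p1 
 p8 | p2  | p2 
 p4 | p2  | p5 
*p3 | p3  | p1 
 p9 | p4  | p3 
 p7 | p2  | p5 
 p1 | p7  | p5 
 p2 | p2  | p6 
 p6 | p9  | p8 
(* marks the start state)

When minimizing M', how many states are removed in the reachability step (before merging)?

Exploring from p3, all states are eventually visited, so none are unreachable.

0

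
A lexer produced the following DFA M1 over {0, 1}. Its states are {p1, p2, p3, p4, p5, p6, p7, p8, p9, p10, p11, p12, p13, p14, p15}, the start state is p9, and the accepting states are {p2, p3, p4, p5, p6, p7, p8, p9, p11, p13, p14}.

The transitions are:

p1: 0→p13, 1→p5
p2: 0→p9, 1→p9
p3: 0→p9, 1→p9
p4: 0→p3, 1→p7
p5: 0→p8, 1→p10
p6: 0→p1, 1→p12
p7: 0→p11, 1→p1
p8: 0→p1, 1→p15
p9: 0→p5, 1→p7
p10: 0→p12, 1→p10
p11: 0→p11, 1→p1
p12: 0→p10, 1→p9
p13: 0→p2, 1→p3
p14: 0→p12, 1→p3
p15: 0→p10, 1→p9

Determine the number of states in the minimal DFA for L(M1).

States {p4,p6,p14} cannot be reached from the start state, so discard them.
Start with accepting vs non-accepting: {p2,p3,p5,p7,p8,p9,p11,p13} | {p1,p10,p12,p15}.
On input 0, block {p2,p3,p5,p7,p8,p9,p11,p13} splits into {p2,p3,p5,p7,p9,p11,p13} and {p8}.
On input 0, block {p2,p3,p5,p7,p9,p11,p13} splits into {p2,p3,p7,p9,p11,p13} and {p5}.
Refine {p2,p3,p7,p9,p11,p13} on symbol 0: members go to different blocks, giving {p2,p3,p7,p11,p13} and {p9}.
On input 0, block {p2,p3,p7,p11,p13} splits into {p7,p11,p13} and {p2,p3}.
On input 0, block {p7,p11,p13} splits into {p7,p11} and {p13}.
Split {p1,p10,p12,p15} by δ(·,0) → {p10,p12,p15} and {p1}.
On input 1, block {p10,p12,p15} splits into {p12,p15} and {p10}.
The partition is now stable with 9 blocks: {p7,p11} | {p12,p15} | {p8} | {p5} | {p9} | {p2,p3} | {p13} | {p1} | {p10}.

9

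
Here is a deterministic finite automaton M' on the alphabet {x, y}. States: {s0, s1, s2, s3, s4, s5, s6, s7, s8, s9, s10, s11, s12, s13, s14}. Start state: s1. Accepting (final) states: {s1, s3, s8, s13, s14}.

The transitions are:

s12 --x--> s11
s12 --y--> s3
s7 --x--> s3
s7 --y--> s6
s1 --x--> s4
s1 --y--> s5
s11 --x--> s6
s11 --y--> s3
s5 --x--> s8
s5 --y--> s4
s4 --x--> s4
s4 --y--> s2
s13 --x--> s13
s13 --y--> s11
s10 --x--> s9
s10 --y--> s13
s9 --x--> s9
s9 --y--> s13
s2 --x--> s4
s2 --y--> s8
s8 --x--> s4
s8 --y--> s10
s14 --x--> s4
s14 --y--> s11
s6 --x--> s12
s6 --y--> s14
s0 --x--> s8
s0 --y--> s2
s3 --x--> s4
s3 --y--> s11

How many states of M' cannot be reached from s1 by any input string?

No path from s1 leads to s0, s7; the other 13 states are all reachable.

2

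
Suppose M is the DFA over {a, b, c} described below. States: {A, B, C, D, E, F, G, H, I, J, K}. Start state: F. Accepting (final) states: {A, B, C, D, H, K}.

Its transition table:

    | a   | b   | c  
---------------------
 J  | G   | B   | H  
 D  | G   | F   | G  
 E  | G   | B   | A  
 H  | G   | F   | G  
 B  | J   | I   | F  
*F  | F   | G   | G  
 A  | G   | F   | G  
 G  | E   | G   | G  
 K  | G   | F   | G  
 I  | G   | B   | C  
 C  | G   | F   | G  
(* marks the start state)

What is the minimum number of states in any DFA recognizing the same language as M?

States {D,K} cannot be reached from the start state, so discard them.
Start with accepting vs non-accepting: {A,B,C,H} | {E,F,G,I,J}.
On input b, block {E,F,G,I,J} splits into {E,I,J} and {F,G}.
Refine {A,B,C,H} on symbol a: members go to different blocks, giving {A,C,H} and {B}.
Refine {F,G} on symbol a: members go to different blocks, giving {F} and {G}.
The partition is now stable with 5 blocks: {A,C,H} | {E,I,J} | {F} | {B} | {G}.

5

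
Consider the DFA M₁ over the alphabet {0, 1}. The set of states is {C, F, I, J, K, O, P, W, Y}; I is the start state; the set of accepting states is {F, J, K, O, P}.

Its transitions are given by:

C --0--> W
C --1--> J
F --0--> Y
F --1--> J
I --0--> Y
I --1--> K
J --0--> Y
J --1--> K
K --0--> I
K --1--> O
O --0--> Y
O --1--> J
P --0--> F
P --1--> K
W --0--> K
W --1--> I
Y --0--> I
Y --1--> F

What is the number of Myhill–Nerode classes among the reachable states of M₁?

2

States {C,P,W} cannot be reached from the start state, so discard them.
Initial partition by acceptance: {F,J,K,O} | {I,Y}.
The partition is now stable with 2 blocks: {F,J,K,O} | {I,Y}.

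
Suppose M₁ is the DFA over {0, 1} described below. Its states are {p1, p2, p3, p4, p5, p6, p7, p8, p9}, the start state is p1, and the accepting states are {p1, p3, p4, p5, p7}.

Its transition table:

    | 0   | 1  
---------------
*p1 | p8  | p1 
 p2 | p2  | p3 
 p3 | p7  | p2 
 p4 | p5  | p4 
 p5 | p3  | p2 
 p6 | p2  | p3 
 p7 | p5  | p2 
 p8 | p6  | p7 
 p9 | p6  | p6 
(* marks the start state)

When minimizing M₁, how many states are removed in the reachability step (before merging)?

Starting at p1 and following transitions, the reachable set is {p1, p2, p3, p5, p6, p7, p8}. That leaves p4, p9 unreachable — 2 in total.

2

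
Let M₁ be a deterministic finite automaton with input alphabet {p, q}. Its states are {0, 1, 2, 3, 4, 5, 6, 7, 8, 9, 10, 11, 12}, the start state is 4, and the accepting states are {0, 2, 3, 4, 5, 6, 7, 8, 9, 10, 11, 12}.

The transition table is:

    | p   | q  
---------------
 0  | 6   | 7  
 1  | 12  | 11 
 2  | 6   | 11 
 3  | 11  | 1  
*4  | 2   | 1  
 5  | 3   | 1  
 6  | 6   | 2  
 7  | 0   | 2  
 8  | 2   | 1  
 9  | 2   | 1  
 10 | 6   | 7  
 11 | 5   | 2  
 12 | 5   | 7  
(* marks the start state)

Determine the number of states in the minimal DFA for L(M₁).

First remove the unreachable states {8,9,10}; 10 states remain.
Start with accepting vs non-accepting: {0,2,3,4,5,6,7,11,12} | {1}.
Split {0,2,3,4,5,6,7,11,12} by δ(·,q) → {0,2,6,7,11,12} and {3,4,5}.
Split {0,2,6,7,11,12} by δ(·,p) → {0,2,6,7} and {11,12}.
On input q, block {0,2,6,7} splits into {0,6,7} and {2}.
Refine {0,6,7} on symbol q: members go to different blocks, giving {6,7} and {0}.
On input p, block {6,7} splits into {6} and {7}.
On input p, block {3,4,5} splits into {3} and {4} and {5}.
On input q, block {11,12} splits into {11} and {12}.
The partition is now stable with 10 blocks: {6} | {1} | {3} | {11} | {2} | {0} | {7} | {4} | {5} | {12}.

10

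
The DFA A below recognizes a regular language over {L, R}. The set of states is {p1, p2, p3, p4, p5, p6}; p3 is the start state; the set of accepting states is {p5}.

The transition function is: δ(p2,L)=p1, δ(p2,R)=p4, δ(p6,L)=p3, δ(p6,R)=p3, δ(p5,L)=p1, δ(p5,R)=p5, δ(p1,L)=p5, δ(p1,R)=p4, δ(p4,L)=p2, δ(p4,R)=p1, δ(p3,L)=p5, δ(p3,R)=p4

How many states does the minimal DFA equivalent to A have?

4

First remove the unreachable states {p6}; 5 states remain.
Start with accepting vs non-accepting: {p5} | {p1,p2,p3,p4}.
Split {p1,p2,p3,p4} by δ(·,L) → {p1,p3} and {p2,p4}.
Split {p2,p4} by δ(·,L) → {p2} and {p4}.
Stable partition: {p5} | {p1,p3} | {p2} | {p4} — 4 equivalence classes.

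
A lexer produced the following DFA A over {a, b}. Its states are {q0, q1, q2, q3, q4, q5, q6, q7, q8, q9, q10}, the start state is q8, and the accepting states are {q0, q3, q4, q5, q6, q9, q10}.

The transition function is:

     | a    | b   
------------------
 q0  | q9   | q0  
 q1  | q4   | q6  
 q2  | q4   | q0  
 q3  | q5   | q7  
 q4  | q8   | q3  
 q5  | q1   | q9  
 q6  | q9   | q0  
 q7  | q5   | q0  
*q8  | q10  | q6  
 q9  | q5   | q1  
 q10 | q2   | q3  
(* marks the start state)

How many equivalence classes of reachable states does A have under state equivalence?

Every state is reachable, so we keep all 11.
Start with accepting vs non-accepting: {q0,q3,q4,q5,q6,q9,q10} | {q1,q2,q7,q8}.
Split {q0,q3,q4,q5,q6,q9,q10} by δ(·,a) → {q0,q3,q6,q9} and {q4,q5,q10}.
Refine {q0,q3,q6,q9} on symbol a: members go to different blocks, giving {q0,q6} and {q3,q9}.
Stable partition: {q0,q6} | {q1,q2,q7,q8} | {q4,q5,q10} | {q3,q9} — 4 equivalence classes.

4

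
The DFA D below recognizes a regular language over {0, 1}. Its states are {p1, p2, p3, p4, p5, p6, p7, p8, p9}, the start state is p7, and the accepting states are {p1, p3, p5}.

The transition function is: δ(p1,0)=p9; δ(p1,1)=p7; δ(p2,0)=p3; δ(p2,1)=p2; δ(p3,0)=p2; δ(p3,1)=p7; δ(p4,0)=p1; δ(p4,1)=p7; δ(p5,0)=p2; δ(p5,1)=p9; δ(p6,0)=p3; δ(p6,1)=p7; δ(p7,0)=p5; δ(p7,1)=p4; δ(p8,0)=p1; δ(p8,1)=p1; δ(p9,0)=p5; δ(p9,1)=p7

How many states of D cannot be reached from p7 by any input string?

2

Starting at p7 and following transitions, the reachable set is {p1, p2, p3, p4, p5, p7, p9}. That leaves p6, p8 unreachable — 2 in total.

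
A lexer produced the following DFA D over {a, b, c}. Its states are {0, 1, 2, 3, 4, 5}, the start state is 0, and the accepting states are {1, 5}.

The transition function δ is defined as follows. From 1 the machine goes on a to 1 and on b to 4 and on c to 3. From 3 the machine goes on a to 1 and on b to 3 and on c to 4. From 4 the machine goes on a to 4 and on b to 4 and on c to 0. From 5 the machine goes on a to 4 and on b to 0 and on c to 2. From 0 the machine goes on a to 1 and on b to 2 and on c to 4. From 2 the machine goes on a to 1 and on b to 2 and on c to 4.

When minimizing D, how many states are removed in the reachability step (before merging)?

No path from 0 leads to 5; the other 5 states are all reachable.

1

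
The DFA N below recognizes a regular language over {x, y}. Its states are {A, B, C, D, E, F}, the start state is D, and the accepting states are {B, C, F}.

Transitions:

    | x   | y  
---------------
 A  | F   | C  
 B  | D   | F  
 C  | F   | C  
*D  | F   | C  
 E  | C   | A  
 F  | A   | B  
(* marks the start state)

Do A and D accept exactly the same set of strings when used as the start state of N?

States {E} cannot be reached from the start state, so discard them.
P0 = {B,C,F} | {A,D}.
On input x, block {B,C,F} splits into {B,F} and {C}.
No further refinement is possible. Final partition (3 blocks): {B,F} | {A,D} | {C}.
A and D lie in the same block of the stable partition, so they are equivalent — no string distinguishes them.

Yes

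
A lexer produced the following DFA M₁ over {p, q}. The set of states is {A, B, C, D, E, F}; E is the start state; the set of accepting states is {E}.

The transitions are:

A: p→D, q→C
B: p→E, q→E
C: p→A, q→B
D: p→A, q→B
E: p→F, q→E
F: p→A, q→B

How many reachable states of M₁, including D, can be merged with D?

Start with accepting vs non-accepting: {E} | {A,B,C,D,F}.
Refine {A,B,C,D,F} on symbol p: members go to different blocks, giving {A,C,D,F} and {B}.
Refine {A,C,D,F} on symbol q: members go to different blocks, giving {C,D,F} and {A}.
The partition is now stable with 4 blocks: {E} | {C,D,F} | {B} | {A}.
The equivalence class containing D is {C,D,F}, of size 3.

3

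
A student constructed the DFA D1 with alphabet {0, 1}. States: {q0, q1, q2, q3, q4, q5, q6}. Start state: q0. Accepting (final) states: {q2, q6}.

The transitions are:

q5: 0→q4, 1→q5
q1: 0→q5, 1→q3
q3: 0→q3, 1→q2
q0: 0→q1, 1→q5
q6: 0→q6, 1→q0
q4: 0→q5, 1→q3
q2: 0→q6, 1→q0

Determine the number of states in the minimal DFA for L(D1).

Every state is reachable, so we keep all 7.
P0 = {q2,q6} | {q0,q1,q3,q4,q5}.
On input 1, block {q0,q1,q3,q4,q5} splits into {q0,q1,q4,q5} and {q3}.
Refine {q0,q1,q4,q5} on symbol 1: members go to different blocks, giving {q0,q5} and {q1,q4}.
No further refinement is possible. Final partition (4 blocks): {q2,q6} | {q0,q5} | {q3} | {q1,q4}.

4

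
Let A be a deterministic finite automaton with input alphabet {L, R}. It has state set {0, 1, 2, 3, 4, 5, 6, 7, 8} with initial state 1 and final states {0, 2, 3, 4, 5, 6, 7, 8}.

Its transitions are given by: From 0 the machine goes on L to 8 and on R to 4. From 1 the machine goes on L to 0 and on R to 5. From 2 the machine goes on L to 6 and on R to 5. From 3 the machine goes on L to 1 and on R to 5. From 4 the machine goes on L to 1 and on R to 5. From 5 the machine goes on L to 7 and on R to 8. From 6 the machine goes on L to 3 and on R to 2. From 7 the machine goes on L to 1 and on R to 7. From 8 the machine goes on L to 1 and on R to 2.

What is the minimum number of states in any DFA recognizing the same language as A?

Every state is reachable, so we keep all 9.
P0 = {0,2,3,4,5,6,7,8} | {1}.
Split {0,2,3,4,5,6,7,8} by δ(·,L) → {0,2,5,6} and {3,4,7,8}.
Refine {0,2,5,6} on symbol L: members go to different blocks, giving {0,5,6} and {2}.
Refine {0,5,6} on symbol R: members go to different blocks, giving {0,5} and {6}.
Refine {3,4,7,8} on symbol R: members go to different blocks, giving {3,4} and {7} and {8}.
On input L, block {0,5} splits into {0} and {5}.
The partition is now stable with 8 blocks: {0} | {1} | {3,4} | {2} | {6} | {7} | {8} | {5}.

8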